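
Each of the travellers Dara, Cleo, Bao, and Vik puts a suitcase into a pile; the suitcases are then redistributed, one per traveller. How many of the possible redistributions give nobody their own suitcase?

9

This is the derangement count D_4: permutations of 4 items with no fixed point.
By inclusion–exclusion this is Σ_{j=0}^{4} (−1)^j C(4,j)·(4−j)!.
Computing: 24 − 24 + 12 − 4 + 1 = 9.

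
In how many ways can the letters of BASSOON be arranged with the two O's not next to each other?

Total arrangements of BASSOON: 7!/(2!·2!) = 1260.
Arrangements with the O's together: treat OO as one letter, giving (6)!/(2!) = 360.
Subtracting, 1260 − 360 = 900 arrangements keep the O's apart.

900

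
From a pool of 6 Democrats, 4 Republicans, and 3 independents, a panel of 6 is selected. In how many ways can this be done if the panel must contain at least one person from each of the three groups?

With no constraint there are C(13,6) = 1716 possible selections.
Subtract selections that omit an entire group: no Democrats → C(7,6) = 7; no Republicans → C(9,6) = 84; no independents → C(10,6) = 210.
Add back selections omitting two groups (i.e. drawn from a single group): C(6,6) + C(4,6) + C(3,6) = 1.
By inclusion–exclusion: 1716 − 301 + 1 = 1416.

1416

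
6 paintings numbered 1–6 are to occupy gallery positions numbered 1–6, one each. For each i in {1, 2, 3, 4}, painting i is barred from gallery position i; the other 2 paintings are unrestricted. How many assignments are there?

362

Let Aᵢ (for 1 ≤ i ≤ 4) be the placements that put painting i in its forbidden gallery position. Any j of these fix j positions, leaving (6−j)! ways to fill the rest, and there are C(4,j) ways to pick which j.
By inclusion–exclusion, the number of valid placements is Σ_{j=0}^{4} (−1)^j C(4,j)·(6−j)!.
Computing: 720 − 480 + 144 − 24 + 2 = 362.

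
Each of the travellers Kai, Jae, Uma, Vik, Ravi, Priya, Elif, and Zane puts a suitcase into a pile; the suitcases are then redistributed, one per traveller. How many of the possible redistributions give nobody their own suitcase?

14833

This is the derangement count D_8: permutations of 8 items with no fixed point.
By inclusion–exclusion this is Σ_{j=0}^{8} (−1)^j C(8,j)·(8−j)!.
Computing: 40320 − 40320 + 20160 − 6720 + 1680 − 336 + 56 − 8 + 1 = 14833.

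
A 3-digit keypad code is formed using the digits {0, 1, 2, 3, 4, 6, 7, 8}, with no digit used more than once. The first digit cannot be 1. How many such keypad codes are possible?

294

The first digit has 8−1 = 7 choices (anything except 1).
The remaining 2 digits are filled from the other 7 symbols without repetition: 7 × 6 = 42.
Total: 7 × 42 = 294.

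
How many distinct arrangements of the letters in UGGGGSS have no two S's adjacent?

75

There are 7!/(4!·2!) = 105 arrangements of UGGGGSS in total.
If the two S's are adjacent, glue them into one block, leaving 6 items to arrange: (6)!/(4!) = 30 ways.
Hence 105 − 30 = 75.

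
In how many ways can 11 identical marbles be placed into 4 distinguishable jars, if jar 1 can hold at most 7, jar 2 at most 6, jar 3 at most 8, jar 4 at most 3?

180

Ignoring the caps, the number of non-negative solutions to x_1+…+x_4 = 11 is C(14,3) = 364.
Subtract solutions that violate a single cap (substitute x_i' = x_i − (cap_i+1)): x_1 ≥ 8 gives C(6,3) = 20; x_2 ≥ 7 gives C(7,3) = 35; x_3 ≥ 9 gives C(5,3) = 10; x_4 ≥ 4 gives C(10,3) = 120. Together 185.
Add back pairs where two caps are both exceeded: 0 + 0 + 0 + 0 + 1 + 0 = 1.
By inclusion–exclusion the count is 364 − 185 + 1 = 180.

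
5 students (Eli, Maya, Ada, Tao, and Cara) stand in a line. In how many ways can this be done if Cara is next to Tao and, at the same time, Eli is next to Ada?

24

Treat {Cara,Tao} as one block (2 orders) and {Eli,Ada} as another (2 orders).
That leaves 3 units to arrange: 2 × 2 × 3! = 4 × 6 = 24.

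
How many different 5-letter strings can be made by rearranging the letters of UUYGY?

The 5 letters of UUYGY have repeats: U appearing twice and Y appearing twice.
So there are 5! / (2!·2!) = 30 distinguishable arrangements.

30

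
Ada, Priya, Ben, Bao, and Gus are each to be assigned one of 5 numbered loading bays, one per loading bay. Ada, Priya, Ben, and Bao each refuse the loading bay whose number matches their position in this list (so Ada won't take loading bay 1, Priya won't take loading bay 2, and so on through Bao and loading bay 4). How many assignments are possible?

Let Aᵢ (for 1 ≤ i ≤ 4) be the placements that put person i in their forbidden loading bay. Any j of these fix j positions, leaving (5−j)! ways to fill the rest, and there are C(4,j) ways to pick which j.
By inclusion–exclusion, the number of valid placements is Σ_{j=0}^{4} (−1)^j C(4,j)·(5−j)!.
Computing: 120 − 96 + 36 − 8 + 1 = 53.

53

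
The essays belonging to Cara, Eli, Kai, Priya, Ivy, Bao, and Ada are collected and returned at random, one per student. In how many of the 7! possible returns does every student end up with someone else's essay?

1854

This is the derangement count D_7: permutations of 7 items with no fixed point.
By inclusion–exclusion this is Σ_{j=0}^{7} (−1)^j C(7,j)·(7−j)!.
Computing: 5040 − 5040 + 2520 − 840 + 210 − 42 + 7 − 1 = 1854.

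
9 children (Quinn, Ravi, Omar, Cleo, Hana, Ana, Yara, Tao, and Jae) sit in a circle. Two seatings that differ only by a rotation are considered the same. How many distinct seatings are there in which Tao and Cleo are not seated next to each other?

30240

All circular seatings of 9 people number (8)! = 40320.
Those with Tao next to Cleo: fuse the pair into one unit and seat 8 units around a circle — 2·(7)! = 10080.
Subtracting, 40320 − 10080 = 30240.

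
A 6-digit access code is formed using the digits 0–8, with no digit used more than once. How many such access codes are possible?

60480

This is a permutation of 6 out of 9: P(9,6) = 9!/3!.
9 × 8 × 7 × 6 × 5 × 4 = 60480.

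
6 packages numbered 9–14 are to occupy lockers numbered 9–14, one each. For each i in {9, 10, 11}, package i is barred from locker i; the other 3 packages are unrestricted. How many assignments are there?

Let Aᵢ (for i ∈ {9, 10, 11}) be the placements that put package i in its forbidden locker. Any j of these fix j positions, leaving (6−j)! ways to fill the rest, and there are C(3,j) ways to pick which j.
By inclusion–exclusion, the number of valid placements is Σ_{j=0}^{3} (−1)^j C(3,j)·(6−j)!.
Computing: 720 − 360 + 72 − 6 = 426.

426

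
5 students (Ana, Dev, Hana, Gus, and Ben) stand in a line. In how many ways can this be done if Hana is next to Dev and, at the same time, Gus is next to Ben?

24

Treat {Hana,Dev} as one block (2 orders) and {Gus,Ben} as another (2 orders).
That leaves 3 units to arrange: 2 × 2 × 3! = 4 × 6 = 24.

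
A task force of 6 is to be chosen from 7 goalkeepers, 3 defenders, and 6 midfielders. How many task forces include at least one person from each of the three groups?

6006

Total 6-person selections from all 16: C(16,6) = 8008.
Selections missing a whole group: no goalkeepers → C(9,6) = 84; no defenders → C(13,6) = 1716; no midfielders → C(10,6) = 210.
Add back selections omitting two groups (i.e. drawn from a single group): C(7,6) + C(3,6) + C(6,6) = 8.
By inclusion–exclusion: 8008 − 2010 + 8 = 6006.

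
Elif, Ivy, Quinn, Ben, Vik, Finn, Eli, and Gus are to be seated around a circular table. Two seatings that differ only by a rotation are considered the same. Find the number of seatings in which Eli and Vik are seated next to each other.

1440

Glue Eli and Vik into a block (2 internal orders). Seating 7 units around a circle gives (6)! arrangements.
So 2 × (6)! = 2 × 720 = 1440.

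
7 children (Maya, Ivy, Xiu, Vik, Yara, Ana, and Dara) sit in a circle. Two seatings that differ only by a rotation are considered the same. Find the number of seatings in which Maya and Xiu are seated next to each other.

Glue Maya and Xiu into a block (2 internal orders). Seating 6 units around a circle gives (5)! arrangements.
So 2 × (5)! = 2 × 120 = 240.

240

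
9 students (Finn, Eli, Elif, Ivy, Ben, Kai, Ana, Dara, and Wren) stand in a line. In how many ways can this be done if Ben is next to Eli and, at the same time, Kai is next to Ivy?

20160

Treat {Ben,Eli} as one block (2 orders) and {Kai,Ivy} as another (2 orders).
That leaves 7 units to arrange: 2 × 2 × 7! = 4 × 5040 = 20160.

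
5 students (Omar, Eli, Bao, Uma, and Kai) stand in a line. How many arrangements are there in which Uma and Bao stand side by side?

Glue Uma and Bao into one block (2 internal orders), leaving 4 units to arrange in a row.
So the count is 2·(4)! = 48.

48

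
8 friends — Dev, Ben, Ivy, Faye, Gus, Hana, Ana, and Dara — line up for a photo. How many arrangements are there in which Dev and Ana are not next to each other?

Of the 8! = 40320 arrangements, those with Dev and Ana adjacent number 2 × 7! = 10080 (treat the pair as a block with 2 internal orders).
So 40320 − 10080 = 30240 arrangements keep them apart.

30240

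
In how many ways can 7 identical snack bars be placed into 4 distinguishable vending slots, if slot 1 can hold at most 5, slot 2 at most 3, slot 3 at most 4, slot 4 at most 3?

By stars and bars, unrestricted non-negative solutions to x_1+…+x_4 = 7 number C(7+3,3) = 120.
Subtract solutions that violate a single cap (substitute x_i' = x_i − (cap_i+1)): x_1 ≥ 6 gives C(4,3) = 4; x_2 ≥ 4 gives C(6,3) = 20; x_3 ≥ 5 gives C(5,3) = 10; x_4 ≥ 4 gives C(6,3) = 20. Together 54.
No two caps can be exceeded simultaneously, so the pair terms are all 0.
By inclusion–exclusion the count is 120 − 54 + 0 = 66.

66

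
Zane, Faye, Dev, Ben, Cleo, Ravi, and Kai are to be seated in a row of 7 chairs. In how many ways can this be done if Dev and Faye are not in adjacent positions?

There are 7! = 5040 arrangements in all. If Dev and Faye are adjacent, merging them into one block gives 2·(6)! = 1440 arrangements.
So 5040 − 1440 = 3600 arrangements keep them apart.

3600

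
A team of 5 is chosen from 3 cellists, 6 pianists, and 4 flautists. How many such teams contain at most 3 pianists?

1176

Split by how many pianists are chosen (0 through 3).
Sum: C(6,0)·C(7,5) + C(6,1)·C(7,4) + C(6,2)·C(7,3) + C(6,3)·C(7,2) = 21 + 210 + 525 + 420 = 1176.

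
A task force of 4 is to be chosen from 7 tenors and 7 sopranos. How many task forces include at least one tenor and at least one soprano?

Unrestricted: C(14,4) = 1001 ways to pick any 4 of the 14.
Selections missing a whole group: no tenors → C(7,4) = 35; no sopranos → C(7,4) = 35.
Both groups omitted at once is impossible, so 1001 − 70 = 931.

931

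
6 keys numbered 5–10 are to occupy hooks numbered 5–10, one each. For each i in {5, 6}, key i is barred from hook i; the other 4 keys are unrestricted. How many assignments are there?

504

Let Aᵢ (for i ∈ {5, 6}) be the placements that put key i in its forbidden hook. Any j of these fix j positions, leaving (6−j)! ways to fill the rest, and there are C(2,j) ways to pick which j.
By inclusion–exclusion, the number of valid placements is Σ_{j=0}^{2} (−1)^j C(2,j)·(6−j)!.
Computing: 720 − 240 + 24 = 504.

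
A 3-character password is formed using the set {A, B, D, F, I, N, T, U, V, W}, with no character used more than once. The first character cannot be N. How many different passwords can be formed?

The first character has 10−1 = 9 choices (anything except N).
The remaining 2 characters are filled from the other 9 symbols without repetition: 9 × 8 = 72.
Total: 9 × 72 = 648.

648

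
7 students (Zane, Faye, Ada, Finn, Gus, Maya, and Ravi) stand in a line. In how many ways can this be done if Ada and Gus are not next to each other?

There are 7! = 5040 arrangements in all. If Ada and Gus are adjacent, merging them into one block gives 2·(6)! = 1440 arrangements.
So 5040 − 1440 = 3600 arrangements keep them apart.

3600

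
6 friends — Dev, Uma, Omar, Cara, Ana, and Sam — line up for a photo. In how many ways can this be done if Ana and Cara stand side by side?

Place the 4 others and the Ana-Cara pair as 5 objects in a line; the pair has 2 internal arrangements.
So the count is 2·(5)! = 240.

240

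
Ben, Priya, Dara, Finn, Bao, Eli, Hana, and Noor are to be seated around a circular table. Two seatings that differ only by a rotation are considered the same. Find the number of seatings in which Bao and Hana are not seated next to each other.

3600

Without the restriction there are (7)! = 5040 seatings.
Seatings with Bao beside Hana: treat them as a block with 2 internal orders, giving 2 × (6)! = 1440.
Subtracting, 5040 − 1440 = 3600.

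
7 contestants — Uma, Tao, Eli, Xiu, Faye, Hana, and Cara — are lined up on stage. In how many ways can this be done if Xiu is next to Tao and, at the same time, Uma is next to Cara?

Treat {Xiu,Tao} as one block (2 orders) and {Uma,Cara} as another (2 orders).
That leaves 5 units to arrange: 2 × 2 × 5! = 4 × 120 = 480.

480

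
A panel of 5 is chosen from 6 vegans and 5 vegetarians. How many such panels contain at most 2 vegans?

Split by how many vegans are chosen (0 through 2).
Sum: C(6,0)·C(5,5) + C(6,1)·C(5,4) + C(6,2)·C(5,3) = 1 + 30 + 150 = 181.

181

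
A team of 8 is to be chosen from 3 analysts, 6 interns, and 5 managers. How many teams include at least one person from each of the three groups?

With no constraint there are C(14,8) = 3003 possible selections.
Subtract selections that omit an entire group: no analysts → C(11,8) = 165; no interns → C(8,8) = 1; no managers → C(9,8) = 9.
Add back selections omitting two groups (i.e. drawn from a single group): C(3,8) + C(6,8) + C(5,8) = 0.
By inclusion–exclusion: 3003 − 175 + 0 = 2828.

2828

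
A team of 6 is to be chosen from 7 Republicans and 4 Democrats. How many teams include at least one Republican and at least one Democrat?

455

Unrestricted: C(11,6) = 462 ways to pick any 6 of the 11.
Selections missing a whole group: no Republicans → C(4,6) = 0; no Democrats → C(7,6) = 7.
Both groups omitted at once is impossible, so 462 − 7 = 455.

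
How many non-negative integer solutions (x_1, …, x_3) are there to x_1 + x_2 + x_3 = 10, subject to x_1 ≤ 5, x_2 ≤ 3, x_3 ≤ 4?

Ignoring the caps, the number of non-negative solutions to x_1+…+x_3 = 10 is C(12,2) = 66.
Subtract solutions that violate a single cap (substitute x_i' = x_i − (cap_i+1)): x_1 ≥ 6 gives C(6,2) = 15; x_2 ≥ 4 gives C(8,2) = 28; x_3 ≥ 5 gives C(7,2) = 21. Together 64.
Add back pairs where two caps are both exceeded: 1 + 0 + 3 = 4.
By inclusion–exclusion the count is 66 − 64 + 4 = 6.

6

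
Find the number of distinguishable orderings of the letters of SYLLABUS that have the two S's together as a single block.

2520

Treat the 2 copies of S as a single block. The multiset to arrange is then {SS, A, B, L, L, U, Y}, 7 items in all.
That gives (7)!/(2!) = 2520 arrangements.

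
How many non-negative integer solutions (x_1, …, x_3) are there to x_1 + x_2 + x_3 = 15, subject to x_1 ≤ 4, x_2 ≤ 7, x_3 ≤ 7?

10

Ignoring the caps, the number of non-negative solutions to x_1+…+x_3 = 15 is C(17,2) = 136.
Subtract solutions that violate a single cap (substitute x_i' = x_i − (cap_i+1)): x_1 ≥ 5 gives C(12,2) = 66; x_2 ≥ 8 gives C(9,2) = 36; x_3 ≥ 8 gives C(9,2) = 36. Together 138.
Add back pairs where two caps are both exceeded: 6 + 6 + 0 = 12.
By inclusion–exclusion the count is 136 − 138 + 12 = 10.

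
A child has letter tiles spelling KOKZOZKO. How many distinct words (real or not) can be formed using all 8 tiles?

The 8 letters of KOKZOZKO have repeats: K appearing 3 times, O appearing 3 times, and Z appearing twice.
So there are 8! / (3!·3!·2!) = 560 distinguishable arrangements.

560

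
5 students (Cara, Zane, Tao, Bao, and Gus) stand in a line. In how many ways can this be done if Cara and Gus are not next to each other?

There are 5! = 120 arrangements in all. If Cara and Gus are adjacent, merging them into one block gives 2·(4)! = 48 arrangements.
Complementary counting: 120 − 48 = 72.

72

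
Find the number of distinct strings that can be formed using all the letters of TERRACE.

The 7 letters of TERRACE have repeats: E appearing twice and R appearing twice.
Dividing 7! = 5040 by 2!·2! = 4 for the repeated letters gives 1260.

1260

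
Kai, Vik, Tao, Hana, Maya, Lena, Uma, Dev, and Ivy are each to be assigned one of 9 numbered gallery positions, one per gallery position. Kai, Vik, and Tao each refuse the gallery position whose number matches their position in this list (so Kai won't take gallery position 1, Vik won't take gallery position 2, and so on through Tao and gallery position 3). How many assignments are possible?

256320

Let Aᵢ (for i ∈ {1, 2, 3}) be the placements that put person i in their forbidden gallery position. Any j of these fix j positions, leaving (9−j)! ways to fill the rest, and there are C(3,j) ways to pick which j.
By inclusion–exclusion, the number of valid placements is Σ_{j=0}^{3} (−1)^j C(3,j)·(9−j)!.
Computing: 362880 − 120960 + 15120 − 720 = 256320.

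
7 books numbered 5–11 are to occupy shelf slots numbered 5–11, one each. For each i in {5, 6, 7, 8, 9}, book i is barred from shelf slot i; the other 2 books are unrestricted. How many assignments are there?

2428

Let Aᵢ (for 5 ≤ i ≤ 9) be the placements that put book i in its forbidden shelf slot. Any j of these fix j positions, leaving (7−j)! ways to fill the rest, and there are C(5,j) ways to pick which j.
By inclusion–exclusion, the number of valid placements is Σ_{j=0}^{5} (−1)^j C(5,j)·(7−j)!.
Computing: 5040 − 3600 + 1200 − 240 + 30 − 2 = 2428.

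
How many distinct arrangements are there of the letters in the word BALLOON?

1260

BALLOON has 7 letters with L appearing twice and O appearing twice.
So there are 7! / (2!·2!) = 1260 distinguishable arrangements.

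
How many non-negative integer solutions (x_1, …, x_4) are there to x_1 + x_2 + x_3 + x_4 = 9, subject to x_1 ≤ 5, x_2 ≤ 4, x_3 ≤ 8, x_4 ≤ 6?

By stars and bars, unrestricted non-negative solutions to x_1+…+x_4 = 9 number C(9+3,3) = 220.
Subtract solutions that violate a single cap (substitute x_i' = x_i − (cap_i+1)): x_1 ≥ 6 gives C(6,3) = 20; x_2 ≥ 5 gives C(7,3) = 35; x_3 ≥ 9 gives C(3,3) = 1; x_4 ≥ 7 gives C(5,3) = 10. Together 66.
No two caps can be exceeded simultaneously, so the pair terms are all 0.
By inclusion–exclusion the count is 220 − 66 + 0 = 154.

154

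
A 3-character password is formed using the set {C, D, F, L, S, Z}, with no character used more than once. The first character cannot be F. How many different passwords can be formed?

100

The first character has 6−1 = 5 choices (anything except F).
The remaining 2 characters are filled from the other 5 symbols without repetition: 5 × 4 = 20.
Total: 5 × 20 = 100.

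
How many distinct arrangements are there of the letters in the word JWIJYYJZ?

JWIJYYJZ has 8 letters with J appearing 3 times and Y appearing twice.
So there are 8! / (3!·2!) = 3360 distinguishable arrangements.

3360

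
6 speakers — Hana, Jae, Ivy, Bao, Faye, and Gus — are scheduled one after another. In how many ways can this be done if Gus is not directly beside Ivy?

Of the 6! = 720 arrangements, those with Gus and Ivy adjacent number 2 × 5! = 240 (treat the pair as a block with 2 internal orders).
Complementary counting: 720 − 240 = 480.

480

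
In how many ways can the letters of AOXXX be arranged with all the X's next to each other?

Treat the 3 copies of X as a single block. The multiset to arrange is then {XXX, A, O}, 3 items in all.
All 3 items are distinct, so there are (3)! = 6 arrangements.

6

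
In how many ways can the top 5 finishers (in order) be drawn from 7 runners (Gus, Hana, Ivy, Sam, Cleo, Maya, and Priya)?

2520

There are 7 choices for 1st place, 6 for 2nd, and so on down to 3 for position 5.
That gives 7 × 6 × 5 × 4 × 3 = 2520.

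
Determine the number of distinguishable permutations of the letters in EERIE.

20

The 5 letters of EERIE have repeats: E appearing 3 times.
So there are 5! / (3!) = 20 distinguishable arrangements.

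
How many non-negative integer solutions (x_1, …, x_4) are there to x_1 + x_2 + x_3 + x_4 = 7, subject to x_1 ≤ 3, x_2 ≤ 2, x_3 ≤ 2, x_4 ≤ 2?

By stars and bars, unrestricted non-negative solutions to x_1+…+x_4 = 7 number C(7+3,3) = 120.
Subtract solutions that violate a single cap (substitute x_i' = x_i − (cap_i+1)): x_1 ≥ 4 gives C(6,3) = 20; x_2 ≥ 3 gives C(7,3) = 35; x_3 ≥ 3 gives C(7,3) = 35; x_4 ≥ 3 gives C(7,3) = 35. Together 125.
Add back pairs where two caps are both exceeded: 1 + 1 + 1 + 4 + 4 + 4 = 15.
By inclusion–exclusion the count is 120 − 125 + 15 = 10.

10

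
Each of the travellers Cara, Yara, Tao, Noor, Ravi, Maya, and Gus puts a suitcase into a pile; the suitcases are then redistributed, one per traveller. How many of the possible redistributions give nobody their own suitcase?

1854

Count assignments avoiding every fixed point. For any j of the 7 travellers fixed to their own suitcase, the other 7−j can be arranged in (7−j)! ways.
By inclusion–exclusion this is Σ_{j=0}^{7} (−1)^j C(7,j)·(7−j)!.
Computing: 5040 − 5040 + 2520 − 840 + 210 − 42 + 7 − 1 = 1854.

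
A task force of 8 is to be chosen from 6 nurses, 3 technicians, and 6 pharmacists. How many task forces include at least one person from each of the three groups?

With no constraint there are C(15,8) = 6435 possible selections.
Subtract selections that omit an entire group: no nurses → C(9,8) = 9; no technicians → C(12,8) = 495; no pharmacists → C(9,8) = 9.
Add back selections omitting two groups (i.e. drawn from a single group): C(6,8) + C(3,8) + C(6,8) = 0.
By inclusion–exclusion: 6435 − 513 + 0 = 5922.

5922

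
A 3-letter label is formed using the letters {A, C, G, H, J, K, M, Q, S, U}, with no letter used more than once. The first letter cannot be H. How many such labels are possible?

648

The first letter has 10−1 = 9 choices (anything except H).
The remaining 2 letters are filled from the other 9 symbols without repetition: 9 × 8 = 72.
Total: 9 × 72 = 648.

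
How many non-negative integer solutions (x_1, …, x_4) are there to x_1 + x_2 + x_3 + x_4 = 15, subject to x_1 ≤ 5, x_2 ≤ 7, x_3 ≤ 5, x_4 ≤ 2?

31

Without the upper bounds there are C(18,3) = 816 ways to split 15 among 4 variables.
Subtract solutions that violate a single cap (substitute x_i' = x_i − (cap_i+1)): x_1 ≥ 6 gives C(12,3) = 220; x_2 ≥ 8 gives C(10,3) = 120; x_3 ≥ 6 gives C(12,3) = 220; x_4 ≥ 3 gives C(15,3) = 455. Together 1015.
Add back pairs where two caps are both exceeded: 4 + 20 + 84 + 4 + 35 + 84 = 231.
Subtract triples: 0 + 0 + 1 + 0 = 1.
By inclusion–exclusion the count is 816 − 1015 + 231 − 1 = 31.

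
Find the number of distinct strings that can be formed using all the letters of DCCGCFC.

DCCGCFC has 7 letters with C appearing 4 times.
The number of distinct arrangements is 7!/(4!) = 5040/24 = 210.

210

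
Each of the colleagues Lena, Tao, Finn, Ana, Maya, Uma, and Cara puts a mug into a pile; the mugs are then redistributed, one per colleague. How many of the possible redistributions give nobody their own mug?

1854

Let Aᵢ be the assignments in which colleague i gets their own mug. We want the size of the complement of A₁∪…∪A_7.
By inclusion–exclusion this is Σ_{j=0}^{7} (−1)^j C(7,j)·(7−j)!.
Computing: 5040 − 5040 + 2520 − 840 + 210 − 42 + 7 − 1 = 1854.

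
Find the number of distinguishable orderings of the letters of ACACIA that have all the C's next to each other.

Treat the 2 copies of C as a single block. The multiset to arrange is then {CC, A, A, A, I}, 5 items in all.
That gives (5)!/(3!) = 20 arrangements.

20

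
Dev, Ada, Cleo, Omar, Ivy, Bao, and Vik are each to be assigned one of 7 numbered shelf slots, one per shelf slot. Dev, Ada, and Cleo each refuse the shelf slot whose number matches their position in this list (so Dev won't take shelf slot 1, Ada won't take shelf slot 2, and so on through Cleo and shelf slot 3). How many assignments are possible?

3216

Let Aᵢ (for i ∈ {1, 2, 3}) be the placements that put person i in their forbidden shelf slot. Any j of these fix j positions, leaving (7−j)! ways to fill the rest, and there are C(3,j) ways to pick which j.
By inclusion–exclusion, the number of valid placements is Σ_{j=0}^{3} (−1)^j C(3,j)·(7−j)!.
Computing: 5040 − 2160 + 360 − 24 = 3216.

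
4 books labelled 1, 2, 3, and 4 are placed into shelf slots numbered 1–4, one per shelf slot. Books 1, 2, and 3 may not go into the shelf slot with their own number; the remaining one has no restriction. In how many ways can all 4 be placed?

Let Aᵢ (for i ∈ {1, 2, 3}) be the placements that put book i in its forbidden shelf slot. Any j of these fix j positions, leaving (4−j)! ways to fill the rest, and there are C(3,j) ways to pick which j.
By inclusion–exclusion, the number of valid placements is Σ_{j=0}^{3} (−1)^j C(3,j)·(4−j)!.
Computing: 24 − 18 + 6 − 1 = 11.

11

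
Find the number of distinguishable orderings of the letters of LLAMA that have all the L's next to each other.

Treat the 2 copies of L as a single block. The multiset to arrange is then {LL, A, A, M}, 4 items in all.
That gives (4)!/(2!) = 12 arrangements.

12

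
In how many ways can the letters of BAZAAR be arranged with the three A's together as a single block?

24

Treat the 3 copies of A as a single block. The multiset to arrange is then {AAA, B, R, Z}, 4 items in all.
All 4 items are distinct, so there are (4)! = 24 arrangements.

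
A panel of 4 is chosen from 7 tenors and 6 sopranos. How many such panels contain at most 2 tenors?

470

Split by how many tenors are chosen (0 through 2).
Sum: C(7,0)·C(6,4) + C(7,1)·C(6,3) + C(7,2)·C(6,2) = 15 + 140 + 315 = 470.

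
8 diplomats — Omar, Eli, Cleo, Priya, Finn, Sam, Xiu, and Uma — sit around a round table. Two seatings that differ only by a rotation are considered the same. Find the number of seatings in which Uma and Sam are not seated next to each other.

All circular seatings of 8 people number (7)! = 5040.
Seatings with Uma beside Sam: treat them as a block with 2 internal orders, giving 2 × (6)! = 1440.
Subtracting, 5040 − 1440 = 3600.

3600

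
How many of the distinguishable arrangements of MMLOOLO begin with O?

90

Fix O in the first position and arrange the remaining 6 letters.
Those 6 letters have L appearing twice, M appearing twice, and O appearing twice, giving (6)!/(2!·2!·2!) = 90.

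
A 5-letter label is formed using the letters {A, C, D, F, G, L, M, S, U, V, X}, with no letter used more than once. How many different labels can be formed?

55440

Choose and order 5 of the 11 symbols: the first letter has 11 options, the next 10, and so on down to 7.
11 × 10 × 9 × 8 × 7 = 55440.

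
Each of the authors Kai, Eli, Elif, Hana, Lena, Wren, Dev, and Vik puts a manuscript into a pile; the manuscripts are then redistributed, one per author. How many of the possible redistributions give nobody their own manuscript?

Count assignments avoiding every fixed point. For any j of the 8 authors fixed to their own manuscript, the other 8−j can be arranged in (8−j)! ways.
By inclusion–exclusion this is Σ_{j=0}^{8} (−1)^j C(8,j)·(8−j)!.
Computing: 40320 − 40320 + 20160 − 6720 + 1680 − 336 + 56 − 8 + 1 = 14833.

14833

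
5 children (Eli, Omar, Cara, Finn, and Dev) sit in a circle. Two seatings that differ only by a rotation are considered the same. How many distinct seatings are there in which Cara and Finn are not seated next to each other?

Without the restriction there are (4)! = 24 seatings.
Seatings with Cara beside Finn: treat them as a block with 2 internal orders, giving 2 × (3)! = 12.
Subtracting, 24 − 12 = 12.

12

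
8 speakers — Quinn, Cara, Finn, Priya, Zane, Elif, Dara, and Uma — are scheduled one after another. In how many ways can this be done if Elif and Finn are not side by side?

30240

Of the 8! = 40320 arrangements, those with Elif and Finn adjacent number 2 × 7! = 10080 (treat the pair as a block with 2 internal orders).
So 40320 − 10080 = 30240 arrangements keep them apart.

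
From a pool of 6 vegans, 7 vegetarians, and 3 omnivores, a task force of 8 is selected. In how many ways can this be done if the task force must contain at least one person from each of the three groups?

11529

Unrestricted: C(16,8) = 12870 ways to pick any 8 of the 16.
Selections missing a whole group: no vegans → C(10,8) = 45; no vegetarians → C(9,8) = 9; no omnivores → C(13,8) = 1287.
Add back selections omitting two groups (i.e. drawn from a single group): C(6,8) + C(7,8) + C(3,8) = 0.
By inclusion–exclusion: 12870 − 1341 + 0 = 11529.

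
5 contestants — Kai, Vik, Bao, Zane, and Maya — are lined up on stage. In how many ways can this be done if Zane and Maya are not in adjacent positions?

72

There are 5! = 120 arrangements in all. If Zane and Maya are adjacent, merging them into one block gives 2·(4)! = 48 arrangements.
Complementary counting: 120 − 48 = 72.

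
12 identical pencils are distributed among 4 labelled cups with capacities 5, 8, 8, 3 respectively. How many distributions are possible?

176

Ignoring the caps, the number of non-negative solutions to x_1+…+x_4 = 12 is C(15,3) = 455.
Subtract solutions that violate a single cap (substitute x_i' = x_i − (cap_i+1)): x_1 ≥ 6 gives C(9,3) = 84; x_2 ≥ 9 gives C(6,3) = 20; x_3 ≥ 9 gives C(6,3) = 20; x_4 ≥ 4 gives C(11,3) = 165. Together 289.
Add back pairs where two caps are both exceeded: 0 + 0 + 10 + 0 + 0 + 0 = 10.
By inclusion–exclusion the count is 455 − 289 + 10 = 176.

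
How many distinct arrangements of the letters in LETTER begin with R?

Fix R in the first position and arrange the remaining 5 letters.
Those 5 letters have E appearing twice and T appearing twice, giving (5)!/(2!·2!) = 30.

30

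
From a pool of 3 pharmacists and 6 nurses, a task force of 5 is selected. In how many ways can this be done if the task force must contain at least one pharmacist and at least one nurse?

Unrestricted: C(9,5) = 126 ways to pick any 5 of the 9.
Subtract selections that omit an entire group: no pharmacists → C(6,5) = 6; no nurses → C(3,5) = 0.
Both groups omitted at once is impossible, so 126 − 6 = 120.

120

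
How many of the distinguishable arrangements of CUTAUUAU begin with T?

105

With the first slot taken by T, it remains to arrange the other 7 letters (CUAUUAU).
Those 7 letters have A appearing twice and U appearing 4 times, giving (7)!/(4!·2!) = 105.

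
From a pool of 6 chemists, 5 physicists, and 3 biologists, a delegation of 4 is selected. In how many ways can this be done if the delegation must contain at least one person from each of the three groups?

495

Total 4-person selections from all 14: C(14,4) = 1001.
Selections missing a whole group: no chemists → C(8,4) = 70; no physicists → C(9,4) = 126; no biologists → C(11,4) = 330.
Add back selections omitting two groups (i.e. drawn from a single group): C(6,4) + C(5,4) + C(3,4) = 20.
By inclusion–exclusion: 1001 − 526 + 20 = 495.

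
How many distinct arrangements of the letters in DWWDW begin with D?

Fix D in the first position and arrange the remaining 4 letters.
Those 4 letters have W appearing 3 times, giving (4)!/(3!) = 4.

4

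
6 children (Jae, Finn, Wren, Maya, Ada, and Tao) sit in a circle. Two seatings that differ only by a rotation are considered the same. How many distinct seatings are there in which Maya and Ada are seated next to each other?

48

Treat {Maya, Ada} as one unit (2 internal orders) and seat the resulting 5 units around the table: (4)! circular arrangements.
So 2 × (4)! = 2 × 24 = 48.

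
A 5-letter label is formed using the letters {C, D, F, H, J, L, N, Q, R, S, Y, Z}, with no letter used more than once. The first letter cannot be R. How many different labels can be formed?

The first letter has 12−1 = 11 choices (anything except R).
The remaining 4 letters are filled from the other 11 symbols without repetition: 11 × 10 × 9 × 8 = 7920.
Total: 11 × 7920 = 87120.

87120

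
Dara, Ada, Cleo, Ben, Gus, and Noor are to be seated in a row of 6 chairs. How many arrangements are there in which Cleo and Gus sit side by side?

240

Glue Cleo and Gus into one block (2 internal orders), leaving 5 units to arrange in a row.
That gives 2 × 5! = 2 × 120 = 240.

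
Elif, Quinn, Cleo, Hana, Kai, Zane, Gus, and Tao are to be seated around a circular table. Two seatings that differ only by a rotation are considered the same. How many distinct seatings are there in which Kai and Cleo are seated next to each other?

1440

Treat {Kai, Cleo} as one unit (2 internal orders) and seat the resulting 7 units around the table: (6)! circular arrangements.
So 2 × (6)! = 2 × 720 = 1440.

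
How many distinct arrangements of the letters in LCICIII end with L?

Fix L in the last position and arrange the remaining 6 letters.
Those 6 letters have C appearing twice and I appearing 4 times, giving (6)!/(4!·2!) = 15.

15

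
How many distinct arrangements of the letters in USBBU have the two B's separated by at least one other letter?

18

There are 5!/(2!·2!) = 30 arrangements of USBBU in total.
If the two B's are adjacent, glue them into one block, leaving 4 items to arrange: (4)!/(2!) = 12 ways.
Subtracting, 30 − 12 = 18 arrangements keep the B's apart.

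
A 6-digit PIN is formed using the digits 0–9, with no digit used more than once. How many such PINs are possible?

Choose and order 6 of the 10 symbols: the first digit has 10 options, the next 9, and so on down to 5.
That product is 10 × 9 × 8 × 7 × 6 × 5 = 151200.

151200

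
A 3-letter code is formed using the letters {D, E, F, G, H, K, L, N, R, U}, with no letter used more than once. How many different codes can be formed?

720

With no repetition, fill the 3 letters in order: 10 choices, then 9, down to 8.
That product is 10 × 9 × 8 = 720.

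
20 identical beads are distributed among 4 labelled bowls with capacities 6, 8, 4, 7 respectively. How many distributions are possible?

By stars and bars, unrestricted non-negative solutions to x_1+…+x_4 = 20 number C(20+3,3) = 1771.
Subtract solutions that violate a single cap (substitute x_i' = x_i − (cap_i+1)): x_1 ≥ 7 gives C(16,3) = 560; x_2 ≥ 9 gives C(14,3) = 364; x_3 ≥ 5 gives C(18,3) = 816; x_4 ≥ 8 gives C(15,3) = 455. Together 2195.
Add back pairs where two caps are both exceeded: 35 + 165 + 56 + 84 + 20 + 120 = 480.
Subtract triples: 0 + 0 + 1 + 0 = 1.
By inclusion–exclusion the count is 1771 − 2195 + 480 − 1 = 55.

55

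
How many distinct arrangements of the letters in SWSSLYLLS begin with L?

840

Fix L in the first position and arrange the remaining 8 letters.
Those 8 letters have L appearing twice and S appearing 4 times, giving (8)!/(4!·2!) = 840.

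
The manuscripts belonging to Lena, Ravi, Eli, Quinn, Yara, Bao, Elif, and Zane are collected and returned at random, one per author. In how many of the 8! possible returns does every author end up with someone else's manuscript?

14833

Let Aᵢ be the assignments in which author i gets their own manuscript. We want the size of the complement of A₁∪…∪A_8.
By inclusion–exclusion this is Σ_{j=0}^{8} (−1)^j C(8,j)·(8−j)!.
Computing: 40320 − 40320 + 20160 − 6720 + 1680 − 336 + 56 − 8 + 1 = 14833.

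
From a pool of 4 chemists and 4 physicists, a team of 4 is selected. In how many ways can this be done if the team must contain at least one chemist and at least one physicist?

68

With no constraint there are C(8,4) = 70 possible selections.
Subtract selections that omit an entire group: no chemists → C(4,4) = 1; no physicists → C(4,4) = 1.
Both groups omitted at once is impossible, so 70 − 2 = 68.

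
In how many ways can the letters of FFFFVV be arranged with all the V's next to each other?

Treat the 2 copies of V as a single block. The multiset to arrange is then {VV, F, F, F, F}, 5 items in all.
That gives (5)!/(4!) = 5 arrangements.

5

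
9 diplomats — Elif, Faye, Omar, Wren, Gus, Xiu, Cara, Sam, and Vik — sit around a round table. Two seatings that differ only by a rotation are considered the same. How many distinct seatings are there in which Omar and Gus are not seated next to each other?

30240

All circular seatings of 9 people number (8)! = 40320.
Those with Omar next to Gus: fuse the pair into one unit and seat 8 units around a circle — 2·(7)! = 10080.
Subtracting, 40320 − 10080 = 30240.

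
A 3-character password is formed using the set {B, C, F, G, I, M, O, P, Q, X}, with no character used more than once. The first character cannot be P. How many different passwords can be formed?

The first character has 10−1 = 9 choices (anything except P).
The remaining 2 characters are filled from the other 9 symbols without repetition: 9 × 8 = 72.
Total: 9 × 72 = 648.

648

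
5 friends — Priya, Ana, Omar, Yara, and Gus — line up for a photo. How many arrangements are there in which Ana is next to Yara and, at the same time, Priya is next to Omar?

Treat {Ana,Yara} as one block (2 orders) and {Priya,Omar} as another (2 orders).
That leaves 3 units to arrange: 2 × 2 × 3! = 4 × 6 = 24.

24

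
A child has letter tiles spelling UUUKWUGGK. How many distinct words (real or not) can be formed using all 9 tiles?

3780

Letter multiplicities in UUUKWUGGK: G×2, K×2, U×4, W×1.
So there are 9! / (4!·2!·2!) = 3780 distinguishable arrangements.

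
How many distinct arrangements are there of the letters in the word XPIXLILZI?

15120

Letter multiplicities in XPIXLILZI: I×3, L×2, P×1, X×2, Z×1.
Dividing 9! = 362880 by 3!·2!·2! = 24 for the repeated letters gives 15120.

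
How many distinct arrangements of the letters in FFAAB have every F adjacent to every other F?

Treat the 2 copies of F as a single block. The multiset to arrange is then {FF, A, A, B}, 4 items in all.
That gives (4)!/(2!) = 12 arrangements.

12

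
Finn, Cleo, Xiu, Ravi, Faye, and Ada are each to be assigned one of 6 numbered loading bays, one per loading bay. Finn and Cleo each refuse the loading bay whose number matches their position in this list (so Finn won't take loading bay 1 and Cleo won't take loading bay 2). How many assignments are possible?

504

Let Aᵢ (for i ∈ {1, 2}) be the placements that put person i in their forbidden loading bay. Any j of these fix j positions, leaving (6−j)! ways to fill the rest, and there are C(2,j) ways to pick which j.
By inclusion–exclusion, the number of valid placements is Σ_{j=0}^{2} (−1)^j C(2,j)·(6−j)!.
Computing: 720 − 240 + 24 = 504.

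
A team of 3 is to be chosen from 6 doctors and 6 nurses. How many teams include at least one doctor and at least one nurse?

180

With no constraint there are C(12,3) = 220 possible selections.
Selections missing a whole group: no doctors → C(6,3) = 20; no nurses → C(6,3) = 20.
Both groups omitted at once is impossible, so 220 − 40 = 180.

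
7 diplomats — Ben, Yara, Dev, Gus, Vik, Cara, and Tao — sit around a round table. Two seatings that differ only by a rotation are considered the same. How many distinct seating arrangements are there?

720

Seat Ben anywhere (absorbing the rotational symmetry), then permute the other 6: (6)! = 720.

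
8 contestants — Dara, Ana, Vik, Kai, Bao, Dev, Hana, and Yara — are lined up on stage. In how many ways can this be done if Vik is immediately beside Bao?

10080

Glue Vik and Bao into one block (2 internal orders), leaving 7 units to arrange in a row.
That gives 2 × 7! = 2 × 5040 = 10080.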